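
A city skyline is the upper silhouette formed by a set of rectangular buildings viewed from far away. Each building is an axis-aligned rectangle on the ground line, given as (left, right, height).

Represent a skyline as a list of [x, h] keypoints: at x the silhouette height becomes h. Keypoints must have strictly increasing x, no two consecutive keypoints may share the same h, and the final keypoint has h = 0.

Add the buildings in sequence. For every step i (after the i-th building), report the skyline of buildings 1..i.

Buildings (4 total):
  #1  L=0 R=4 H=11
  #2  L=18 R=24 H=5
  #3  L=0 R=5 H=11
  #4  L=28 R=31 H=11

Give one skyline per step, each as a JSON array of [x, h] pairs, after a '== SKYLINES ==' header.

== SKYLINES ==
[[0,11],[4,0]]
[[0,11],[4,0],[18,5],[24,0]]
[[0,11],[5,0],[18,5],[24,0]]
[[0,11],[5,0],[18,5],[24,0],[28,11],[31,0]]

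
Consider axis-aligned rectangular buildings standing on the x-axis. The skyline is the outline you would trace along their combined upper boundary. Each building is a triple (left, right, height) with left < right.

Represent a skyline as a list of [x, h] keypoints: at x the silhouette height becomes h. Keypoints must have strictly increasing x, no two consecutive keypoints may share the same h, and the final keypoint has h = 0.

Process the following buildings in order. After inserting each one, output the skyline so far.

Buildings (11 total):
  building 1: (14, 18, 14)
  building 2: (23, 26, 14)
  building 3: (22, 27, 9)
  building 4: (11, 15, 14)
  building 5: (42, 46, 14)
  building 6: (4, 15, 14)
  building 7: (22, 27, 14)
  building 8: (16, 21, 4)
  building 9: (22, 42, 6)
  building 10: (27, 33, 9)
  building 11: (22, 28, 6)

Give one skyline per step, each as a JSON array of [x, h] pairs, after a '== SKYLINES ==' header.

== SKYLINES ==
[[14,14],[18,0]]
[[14,14],[18,0],[23,14],[26,0]]
[[14,14],[18,0],[22,9],[23,14],[26,9],[27,0]]
[[11,14],[18,0],[22,9],[23,14],[26,9],[27,0]]
[[11,14],[18,0],[22,9],[23,14],[26,9],[27,0],[42,14],[46,0]]
[[4,14],[18,0],[22,9],[23,14],[26,9],[27,0],[42,14],[46,0]]
[[4,14],[18,0],[22,14],[27,0],[42,14],[46,0]]
[[4,14],[18,4],[21,0],[22,14],[27,0],[42,14],[46,0]]
[[4,14],[18,4],[21,0],[22,14],[27,6],[42,14],[46,0]]
[[4,14],[18,4],[21,0],[22,14],[27,9],[33,6],[42,14],[46,0]]
[[4,14],[18,4],[21,0],[22,14],[27,9],[33,6],[42,14],[46,0]]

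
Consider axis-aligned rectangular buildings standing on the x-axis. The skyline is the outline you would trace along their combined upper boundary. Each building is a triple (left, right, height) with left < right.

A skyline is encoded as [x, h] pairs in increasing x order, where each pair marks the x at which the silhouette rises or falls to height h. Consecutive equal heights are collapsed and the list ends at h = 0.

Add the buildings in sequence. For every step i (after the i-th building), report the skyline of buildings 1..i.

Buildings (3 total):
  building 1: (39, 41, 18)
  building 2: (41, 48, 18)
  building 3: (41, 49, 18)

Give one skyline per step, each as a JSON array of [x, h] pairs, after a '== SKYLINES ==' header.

== SKYLINES ==
[[39,18],[41,0]]
[[39,18],[48,0]]
[[39,18],[49,0]]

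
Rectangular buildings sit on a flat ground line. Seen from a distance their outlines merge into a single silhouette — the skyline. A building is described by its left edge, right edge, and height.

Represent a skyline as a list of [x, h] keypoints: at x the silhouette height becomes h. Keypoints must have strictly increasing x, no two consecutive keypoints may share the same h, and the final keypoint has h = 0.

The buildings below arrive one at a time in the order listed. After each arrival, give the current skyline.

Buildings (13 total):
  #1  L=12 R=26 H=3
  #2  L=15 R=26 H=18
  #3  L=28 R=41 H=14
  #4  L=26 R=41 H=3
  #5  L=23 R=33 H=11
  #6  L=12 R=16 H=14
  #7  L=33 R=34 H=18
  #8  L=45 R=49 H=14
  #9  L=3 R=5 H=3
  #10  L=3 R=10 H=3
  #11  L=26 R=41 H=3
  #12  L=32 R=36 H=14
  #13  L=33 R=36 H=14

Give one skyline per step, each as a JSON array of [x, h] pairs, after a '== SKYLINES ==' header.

== SKYLINES ==
[[12,3],[26,0]]
[[12,3],[15,18],[26,0]]
[[12,3],[15,18],[26,0],[28,14],[41,0]]
[[12,3],[15,18],[26,3],[28,14],[41,0]]
[[12,3],[15,18],[26,11],[28,14],[41,0]]
[[12,14],[15,18],[26,11],[28,14],[41,0]]
[[12,14],[15,18],[26,11],[28,14],[33,18],[34,14],[41,0]]
[[12,14],[15,18],[26,11],[28,14],[33,18],[34,14],[41,0],[45,14],[49,0]]
[[3,3],[5,0],[12,14],[15,18],[26,11],[28,14],[33,18],[34,14],[41,0],[45,14],[49,0]]
[[3,3],[10,0],[12,14],[15,18],[26,11],[28,14],[33,18],[34,14],[41,0],[45,14],[49,0]]
[[3,3],[10,0],[12,14],[15,18],[26,11],[28,14],[33,18],[34,14],[41,0],[45,14],[49,0]]
[[3,3],[10,0],[12,14],[15,18],[26,11],[28,14],[33,18],[34,14],[41,0],[45,14],[49,0]]
[[3,3],[10,0],[12,14],[15,18],[26,11],[28,14],[33,18],[34,14],[41,0],[45,14],[49,0]]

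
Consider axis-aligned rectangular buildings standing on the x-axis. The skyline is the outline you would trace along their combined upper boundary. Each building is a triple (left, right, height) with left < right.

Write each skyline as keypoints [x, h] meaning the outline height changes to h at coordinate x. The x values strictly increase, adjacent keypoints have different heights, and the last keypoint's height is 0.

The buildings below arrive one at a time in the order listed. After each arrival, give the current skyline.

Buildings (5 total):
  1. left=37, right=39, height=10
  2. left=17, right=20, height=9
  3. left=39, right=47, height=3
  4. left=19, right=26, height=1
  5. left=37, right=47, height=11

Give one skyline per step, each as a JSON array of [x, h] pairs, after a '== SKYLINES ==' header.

== SKYLINES ==
[[37,10],[39,0]]
[[17,9],[20,0],[37,10],[39,0]]
[[17,9],[20,0],[37,10],[39,3],[47,0]]
[[17,9],[20,1],[26,0],[37,10],[39,3],[47,0]]
[[17,9],[20,1],[26,0],[37,11],[47,0]]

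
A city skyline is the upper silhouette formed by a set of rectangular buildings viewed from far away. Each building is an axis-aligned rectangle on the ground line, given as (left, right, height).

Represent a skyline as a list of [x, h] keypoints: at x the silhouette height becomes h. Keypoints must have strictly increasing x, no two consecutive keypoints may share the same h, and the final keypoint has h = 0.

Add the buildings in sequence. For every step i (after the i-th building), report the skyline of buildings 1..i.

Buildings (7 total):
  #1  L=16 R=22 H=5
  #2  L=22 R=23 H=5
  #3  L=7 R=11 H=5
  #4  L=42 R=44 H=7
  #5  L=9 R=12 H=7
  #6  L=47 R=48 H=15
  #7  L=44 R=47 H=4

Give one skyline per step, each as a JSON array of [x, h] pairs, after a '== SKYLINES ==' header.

== SKYLINES ==
[[16,5],[22,0]]
[[16,5],[23,0]]
[[7,5],[11,0],[16,5],[23,0]]
[[7,5],[11,0],[16,5],[23,0],[42,7],[44,0]]
[[7,5],[9,7],[12,0],[16,5],[23,0],[42,7],[44,0]]
[[7,5],[9,7],[12,0],[16,5],[23,0],[42,7],[44,0],[47,15],[48,0]]
[[7,5],[9,7],[12,0],[16,5],[23,0],[42,7],[44,4],[47,15],[48,0]]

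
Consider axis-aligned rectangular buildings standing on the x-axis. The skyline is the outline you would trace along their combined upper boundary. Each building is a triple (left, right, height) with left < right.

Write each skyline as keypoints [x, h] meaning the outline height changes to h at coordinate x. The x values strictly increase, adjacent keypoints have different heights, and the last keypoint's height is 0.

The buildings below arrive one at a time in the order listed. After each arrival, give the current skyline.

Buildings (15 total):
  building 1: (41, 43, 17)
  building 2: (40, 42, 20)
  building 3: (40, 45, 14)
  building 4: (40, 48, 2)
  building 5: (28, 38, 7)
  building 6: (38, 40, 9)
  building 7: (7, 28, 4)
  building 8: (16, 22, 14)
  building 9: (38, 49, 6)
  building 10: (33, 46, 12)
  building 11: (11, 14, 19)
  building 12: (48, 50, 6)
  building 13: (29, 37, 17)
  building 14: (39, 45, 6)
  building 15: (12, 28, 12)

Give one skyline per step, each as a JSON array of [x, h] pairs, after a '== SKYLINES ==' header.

== SKYLINES ==
[[41,17],[43,0]]
[[40,20],[42,17],[43,0]]
[[40,20],[42,17],[43,14],[45,0]]
[[40,20],[42,17],[43,14],[45,2],[48,0]]
[[28,7],[38,0],[40,20],[42,17],[43,14],[45,2],[48,0]]
[[28,7],[38,9],[40,20],[42,17],[43,14],[45,2],[48,0]]
[[7,4],[28,7],[38,9],[40,20],[42,17],[43,14],[45,2],[48,0]]
[[7,4],[16,14],[22,4],[28,7],[38,9],[40,20],[42,17],[43,14],[45,2],[48,0]]
[[7,4],[16,14],[22,4],[28,7],[38,9],[40,20],[42,17],[43,14],[45,6],[49,0]]
[[7,4],[16,14],[22,4],[28,7],[33,12],[40,20],[42,17],[43,14],[45,12],[46,6],[49,0]]
[[7,4],[11,19],[14,4],[16,14],[22,4],[28,7],[33,12],[40,20],[42,17],[43,14],[45,12],[46,6],[49,0]]
[[7,4],[11,19],[14,4],[16,14],[22,4],[28,7],[33,12],[40,20],[42,17],[43,14],[45,12],[46,6],[50,0]]
[[7,4],[11,19],[14,4],[16,14],[22,4],[28,7],[29,17],[37,12],[40,20],[42,17],[43,14],[45,12],[46,6],[50,0]]
[[7,4],[11,19],[14,4],[16,14],[22,4],[28,7],[29,17],[37,12],[40,20],[42,17],[43,14],[45,12],[46,6],[50,0]]
[[7,4],[11,19],[14,12],[16,14],[22,12],[28,7],[29,17],[37,12],[40,20],[42,17],[43,14],[45,12],[46,6],[50,0]]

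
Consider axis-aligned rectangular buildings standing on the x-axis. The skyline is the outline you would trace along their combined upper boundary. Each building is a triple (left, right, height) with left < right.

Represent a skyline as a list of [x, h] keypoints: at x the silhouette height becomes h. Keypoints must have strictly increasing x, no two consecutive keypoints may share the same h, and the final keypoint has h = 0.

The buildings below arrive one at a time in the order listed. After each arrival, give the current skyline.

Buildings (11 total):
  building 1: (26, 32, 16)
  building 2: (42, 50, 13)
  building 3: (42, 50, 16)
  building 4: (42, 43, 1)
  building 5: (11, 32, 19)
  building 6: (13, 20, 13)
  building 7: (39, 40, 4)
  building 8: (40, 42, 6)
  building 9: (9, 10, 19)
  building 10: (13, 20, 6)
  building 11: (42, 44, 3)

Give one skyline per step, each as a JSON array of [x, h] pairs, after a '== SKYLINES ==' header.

== SKYLINES ==
[[26,16],[32,0]]
[[26,16],[32,0],[42,13],[50,0]]
[[26,16],[32,0],[42,16],[50,0]]
[[26,16],[32,0],[42,16],[50,0]]
[[11,19],[32,0],[42,16],[50,0]]
[[11,19],[32,0],[42,16],[50,0]]
[[11,19],[32,0],[39,4],[40,0],[42,16],[50,0]]
[[11,19],[32,0],[39,4],[40,6],[42,16],[50,0]]
[[9,19],[10,0],[11,19],[32,0],[39,4],[40,6],[42,16],[50,0]]
[[9,19],[10,0],[11,19],[32,0],[39,4],[40,6],[42,16],[50,0]]
[[9,19],[10,0],[11,19],[32,0],[39,4],[40,6],[42,16],[50,0]]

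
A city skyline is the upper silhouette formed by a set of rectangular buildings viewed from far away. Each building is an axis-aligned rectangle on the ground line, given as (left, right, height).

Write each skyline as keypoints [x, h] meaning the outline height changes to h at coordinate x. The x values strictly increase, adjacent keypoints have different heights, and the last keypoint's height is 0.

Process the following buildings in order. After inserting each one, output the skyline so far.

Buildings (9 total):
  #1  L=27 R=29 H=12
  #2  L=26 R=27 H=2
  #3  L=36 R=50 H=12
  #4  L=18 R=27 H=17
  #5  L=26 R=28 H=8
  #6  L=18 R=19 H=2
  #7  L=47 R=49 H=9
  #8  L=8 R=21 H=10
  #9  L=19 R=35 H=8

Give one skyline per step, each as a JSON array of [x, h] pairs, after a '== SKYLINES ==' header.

== SKYLINES ==
[[27,12],[29,0]]
[[26,2],[27,12],[29,0]]
[[26,2],[27,12],[29,0],[36,12],[50,0]]
[[18,17],[27,12],[29,0],[36,12],[50,0]]
[[18,17],[27,12],[29,0],[36,12],[50,0]]
[[18,17],[27,12],[29,0],[36,12],[50,0]]
[[18,17],[27,12],[29,0],[36,12],[50,0]]
[[8,10],[18,17],[27,12],[29,0],[36,12],[50,0]]
[[8,10],[18,17],[27,12],[29,8],[35,0],[36,12],[50,0]]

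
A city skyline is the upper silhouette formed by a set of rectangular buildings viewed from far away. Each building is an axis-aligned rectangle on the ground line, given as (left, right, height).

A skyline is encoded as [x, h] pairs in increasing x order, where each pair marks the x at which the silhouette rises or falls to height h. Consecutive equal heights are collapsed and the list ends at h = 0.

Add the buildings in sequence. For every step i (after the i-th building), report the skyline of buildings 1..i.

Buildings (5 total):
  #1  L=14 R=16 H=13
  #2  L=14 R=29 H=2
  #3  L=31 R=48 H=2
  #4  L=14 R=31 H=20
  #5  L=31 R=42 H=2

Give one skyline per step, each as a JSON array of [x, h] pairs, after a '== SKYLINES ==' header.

== SKYLINES ==
[[14,13],[16,0]]
[[14,13],[16,2],[29,0]]
[[14,13],[16,2],[29,0],[31,2],[48,0]]
[[14,20],[31,2],[48,0]]
[[14,20],[31,2],[48,0]]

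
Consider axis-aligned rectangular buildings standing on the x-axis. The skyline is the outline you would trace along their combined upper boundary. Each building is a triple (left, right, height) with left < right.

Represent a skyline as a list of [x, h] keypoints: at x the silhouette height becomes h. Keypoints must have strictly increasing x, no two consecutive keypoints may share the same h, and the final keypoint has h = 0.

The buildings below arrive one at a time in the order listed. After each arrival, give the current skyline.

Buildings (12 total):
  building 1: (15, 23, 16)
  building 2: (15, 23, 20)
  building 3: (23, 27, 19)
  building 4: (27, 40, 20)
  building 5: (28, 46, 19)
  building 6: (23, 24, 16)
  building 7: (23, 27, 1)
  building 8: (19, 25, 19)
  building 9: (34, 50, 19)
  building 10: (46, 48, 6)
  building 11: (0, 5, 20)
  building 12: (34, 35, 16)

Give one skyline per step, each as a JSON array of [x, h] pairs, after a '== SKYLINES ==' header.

== SKYLINES ==
[[15,16],[23,0]]
[[15,20],[23,0]]
[[15,20],[23,19],[27,0]]
[[15,20],[23,19],[27,20],[40,0]]
[[15,20],[23,19],[27,20],[40,19],[46,0]]
[[15,20],[23,19],[27,20],[40,19],[46,0]]
[[15,20],[23,19],[27,20],[40,19],[46,0]]
[[15,20],[23,19],[27,20],[40,19],[46,0]]
[[15,20],[23,19],[27,20],[40,19],[50,0]]
[[15,20],[23,19],[27,20],[40,19],[50,0]]
[[0,20],[5,0],[15,20],[23,19],[27,20],[40,19],[50,0]]
[[0,20],[5,0],[15,20],[23,19],[27,20],[40,19],[50,0]]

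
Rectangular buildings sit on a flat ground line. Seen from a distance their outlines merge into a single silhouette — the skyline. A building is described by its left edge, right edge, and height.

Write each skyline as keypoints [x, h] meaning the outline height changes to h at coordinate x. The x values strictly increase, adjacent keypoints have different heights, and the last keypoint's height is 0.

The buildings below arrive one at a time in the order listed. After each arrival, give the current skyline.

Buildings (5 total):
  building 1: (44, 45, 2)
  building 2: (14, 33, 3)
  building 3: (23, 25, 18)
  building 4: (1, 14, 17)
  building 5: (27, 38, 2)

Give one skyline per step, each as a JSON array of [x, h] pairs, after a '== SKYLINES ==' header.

== SKYLINES ==
[[44,2],[45,0]]
[[14,3],[33,0],[44,2],[45,0]]
[[14,3],[23,18],[25,3],[33,0],[44,2],[45,0]]
[[1,17],[14,3],[23,18],[25,3],[33,0],[44,2],[45,0]]
[[1,17],[14,3],[23,18],[25,3],[33,2],[38,0],[44,2],[45,0]]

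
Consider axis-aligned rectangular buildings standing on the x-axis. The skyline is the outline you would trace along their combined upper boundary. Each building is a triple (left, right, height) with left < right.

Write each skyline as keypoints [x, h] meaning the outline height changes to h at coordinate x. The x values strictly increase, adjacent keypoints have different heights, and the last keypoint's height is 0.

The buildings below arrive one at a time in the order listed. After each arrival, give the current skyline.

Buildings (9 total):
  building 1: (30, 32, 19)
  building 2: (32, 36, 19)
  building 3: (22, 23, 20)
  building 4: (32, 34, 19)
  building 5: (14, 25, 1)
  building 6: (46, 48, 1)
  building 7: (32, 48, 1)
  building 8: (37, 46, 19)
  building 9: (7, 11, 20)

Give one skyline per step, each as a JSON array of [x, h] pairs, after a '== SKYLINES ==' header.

== SKYLINES ==
[[30,19],[32,0]]
[[30,19],[36,0]]
[[22,20],[23,0],[30,19],[36,0]]
[[22,20],[23,0],[30,19],[36,0]]
[[14,1],[22,20],[23,1],[25,0],[30,19],[36,0]]
[[14,1],[22,20],[23,1],[25,0],[30,19],[36,0],[46,1],[48,0]]
[[14,1],[22,20],[23,1],[25,0],[30,19],[36,1],[48,0]]
[[14,1],[22,20],[23,1],[25,0],[30,19],[36,1],[37,19],[46,1],[48,0]]
[[7,20],[11,0],[14,1],[22,20],[23,1],[25,0],[30,19],[36,1],[37,19],[46,1],[48,0]]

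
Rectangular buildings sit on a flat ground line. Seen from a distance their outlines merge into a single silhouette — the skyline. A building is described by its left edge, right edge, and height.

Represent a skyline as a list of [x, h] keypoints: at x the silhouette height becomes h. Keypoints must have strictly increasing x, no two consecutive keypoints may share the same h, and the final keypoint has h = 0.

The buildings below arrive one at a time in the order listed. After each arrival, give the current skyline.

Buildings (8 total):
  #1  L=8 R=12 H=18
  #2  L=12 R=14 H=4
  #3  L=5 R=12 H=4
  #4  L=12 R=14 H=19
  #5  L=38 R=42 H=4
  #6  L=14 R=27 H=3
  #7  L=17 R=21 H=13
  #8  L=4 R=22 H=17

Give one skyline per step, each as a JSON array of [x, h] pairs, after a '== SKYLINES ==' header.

== SKYLINES ==
[[8,18],[12,0]]
[[8,18],[12,4],[14,0]]
[[5,4],[8,18],[12,4],[14,0]]
[[5,4],[8,18],[12,19],[14,0]]
[[5,4],[8,18],[12,19],[14,0],[38,4],[42,0]]
[[5,4],[8,18],[12,19],[14,3],[27,0],[38,4],[42,0]]
[[5,4],[8,18],[12,19],[14,3],[17,13],[21,3],[27,0],[38,4],[42,0]]
[[4,17],[8,18],[12,19],[14,17],[22,3],[27,0],[38,4],[42,0]]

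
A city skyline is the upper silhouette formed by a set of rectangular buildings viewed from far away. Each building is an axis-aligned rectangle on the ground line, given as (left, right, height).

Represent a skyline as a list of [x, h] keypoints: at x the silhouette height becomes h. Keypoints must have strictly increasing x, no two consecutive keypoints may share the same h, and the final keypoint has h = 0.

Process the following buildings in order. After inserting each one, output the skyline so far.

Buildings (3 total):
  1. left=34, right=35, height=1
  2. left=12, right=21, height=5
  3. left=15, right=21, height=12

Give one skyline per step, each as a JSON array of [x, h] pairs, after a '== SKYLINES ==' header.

== SKYLINES ==
[[34,1],[35,0]]
[[12,5],[21,0],[34,1],[35,0]]
[[12,5],[15,12],[21,0],[34,1],[35,0]]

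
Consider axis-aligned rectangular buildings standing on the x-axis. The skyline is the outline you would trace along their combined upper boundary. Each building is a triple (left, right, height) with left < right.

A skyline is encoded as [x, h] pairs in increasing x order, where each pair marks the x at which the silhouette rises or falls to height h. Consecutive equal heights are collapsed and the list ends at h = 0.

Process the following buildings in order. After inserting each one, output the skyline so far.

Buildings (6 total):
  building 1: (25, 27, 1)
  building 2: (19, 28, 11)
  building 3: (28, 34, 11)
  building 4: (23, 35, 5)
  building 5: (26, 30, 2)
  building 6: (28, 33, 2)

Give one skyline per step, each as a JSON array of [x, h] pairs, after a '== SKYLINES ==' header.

== SKYLINES ==
[[25,1],[27,0]]
[[19,11],[28,0]]
[[19,11],[34,0]]
[[19,11],[34,5],[35,0]]
[[19,11],[34,5],[35,0]]
[[19,11],[34,5],[35,0]]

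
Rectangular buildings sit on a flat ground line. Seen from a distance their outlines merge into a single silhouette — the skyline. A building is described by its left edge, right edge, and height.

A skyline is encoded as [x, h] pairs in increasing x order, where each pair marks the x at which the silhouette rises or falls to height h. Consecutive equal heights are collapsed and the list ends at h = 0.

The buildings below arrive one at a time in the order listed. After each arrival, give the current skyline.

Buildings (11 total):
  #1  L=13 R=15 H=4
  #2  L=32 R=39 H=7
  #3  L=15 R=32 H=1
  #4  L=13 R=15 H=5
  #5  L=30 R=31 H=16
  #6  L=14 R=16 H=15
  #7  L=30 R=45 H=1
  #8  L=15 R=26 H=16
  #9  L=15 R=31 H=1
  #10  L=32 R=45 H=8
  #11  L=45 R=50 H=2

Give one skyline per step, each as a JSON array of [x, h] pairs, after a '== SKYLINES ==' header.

== SKYLINES ==
[[13,4],[15,0]]
[[13,4],[15,0],[32,7],[39,0]]
[[13,4],[15,1],[32,7],[39,0]]
[[13,5],[15,1],[32,7],[39,0]]
[[13,5],[15,1],[30,16],[31,1],[32,7],[39,0]]
[[13,5],[14,15],[16,1],[30,16],[31,1],[32,7],[39,0]]
[[13,5],[14,15],[16,1],[30,16],[31,1],[32,7],[39,1],[45,0]]
[[13,5],[14,15],[15,16],[26,1],[30,16],[31,1],[32,7],[39,1],[45,0]]
[[13,5],[14,15],[15,16],[26,1],[30,16],[31,1],[32,7],[39,1],[45,0]]
[[13,5],[14,15],[15,16],[26,1],[30,16],[31,1],[32,8],[45,0]]
[[13,5],[14,15],[15,16],[26,1],[30,16],[31,1],[32,8],[45,2],[50,0]]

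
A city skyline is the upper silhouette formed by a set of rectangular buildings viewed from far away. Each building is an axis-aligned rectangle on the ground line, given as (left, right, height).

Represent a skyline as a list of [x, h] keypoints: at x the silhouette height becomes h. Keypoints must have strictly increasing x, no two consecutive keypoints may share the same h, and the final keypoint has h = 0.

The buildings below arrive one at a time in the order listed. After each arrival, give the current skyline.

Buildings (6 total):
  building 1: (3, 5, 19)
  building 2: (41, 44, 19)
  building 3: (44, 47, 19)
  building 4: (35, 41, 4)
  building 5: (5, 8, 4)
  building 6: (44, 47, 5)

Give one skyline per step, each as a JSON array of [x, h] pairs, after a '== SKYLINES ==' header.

== SKYLINES ==
[[3,19],[5,0]]
[[3,19],[5,0],[41,19],[44,0]]
[[3,19],[5,0],[41,19],[47,0]]
[[3,19],[5,0],[35,4],[41,19],[47,0]]
[[3,19],[5,4],[8,0],[35,4],[41,19],[47,0]]
[[3,19],[5,4],[8,0],[35,4],[41,19],[47,0]]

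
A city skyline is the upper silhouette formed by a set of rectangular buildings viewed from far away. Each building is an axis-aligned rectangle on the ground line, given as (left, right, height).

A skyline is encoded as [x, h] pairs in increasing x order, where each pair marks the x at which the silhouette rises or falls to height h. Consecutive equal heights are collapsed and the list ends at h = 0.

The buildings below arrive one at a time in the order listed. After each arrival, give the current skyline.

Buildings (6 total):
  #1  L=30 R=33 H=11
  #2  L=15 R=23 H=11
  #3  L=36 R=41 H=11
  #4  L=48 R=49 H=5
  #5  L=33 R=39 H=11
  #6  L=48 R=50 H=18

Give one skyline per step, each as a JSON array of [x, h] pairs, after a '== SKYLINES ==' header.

== SKYLINES ==
[[30,11],[33,0]]
[[15,11],[23,0],[30,11],[33,0]]
[[15,11],[23,0],[30,11],[33,0],[36,11],[41,0]]
[[15,11],[23,0],[30,11],[33,0],[36,11],[41,0],[48,5],[49,0]]
[[15,11],[23,0],[30,11],[41,0],[48,5],[49,0]]
[[15,11],[23,0],[30,11],[41,0],[48,18],[50,0]]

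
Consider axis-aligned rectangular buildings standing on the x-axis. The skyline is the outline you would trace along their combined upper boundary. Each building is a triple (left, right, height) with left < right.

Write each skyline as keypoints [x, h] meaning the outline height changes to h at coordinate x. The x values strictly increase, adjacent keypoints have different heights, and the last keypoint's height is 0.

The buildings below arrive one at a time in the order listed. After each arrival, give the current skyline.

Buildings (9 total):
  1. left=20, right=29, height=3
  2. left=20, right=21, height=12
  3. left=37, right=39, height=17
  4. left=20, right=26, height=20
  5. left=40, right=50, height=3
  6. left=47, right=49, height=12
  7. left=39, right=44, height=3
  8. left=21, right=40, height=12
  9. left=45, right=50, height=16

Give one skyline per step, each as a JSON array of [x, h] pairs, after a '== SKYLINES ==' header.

== SKYLINES ==
[[20,3],[29,0]]
[[20,12],[21,3],[29,0]]
[[20,12],[21,3],[29,0],[37,17],[39,0]]
[[20,20],[26,3],[29,0],[37,17],[39,0]]
[[20,20],[26,3],[29,0],[37,17],[39,0],[40,3],[50,0]]
[[20,20],[26,3],[29,0],[37,17],[39,0],[40,3],[47,12],[49,3],[50,0]]
[[20,20],[26,3],[29,0],[37,17],[39,3],[47,12],[49,3],[50,0]]
[[20,20],[26,12],[37,17],[39,12],[40,3],[47,12],[49,3],[50,0]]
[[20,20],[26,12],[37,17],[39,12],[40,3],[45,16],[50,0]]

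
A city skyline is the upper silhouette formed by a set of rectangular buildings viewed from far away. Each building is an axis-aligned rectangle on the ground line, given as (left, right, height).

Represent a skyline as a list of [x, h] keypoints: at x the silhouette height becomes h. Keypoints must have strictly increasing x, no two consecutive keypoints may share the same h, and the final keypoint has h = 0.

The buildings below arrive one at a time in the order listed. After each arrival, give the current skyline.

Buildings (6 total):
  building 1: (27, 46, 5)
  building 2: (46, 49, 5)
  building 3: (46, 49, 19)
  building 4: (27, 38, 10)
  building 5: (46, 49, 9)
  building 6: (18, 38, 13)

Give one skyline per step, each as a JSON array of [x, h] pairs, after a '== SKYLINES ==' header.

== SKYLINES ==
[[27,5],[46,0]]
[[27,5],[49,0]]
[[27,5],[46,19],[49,0]]
[[27,10],[38,5],[46,19],[49,0]]
[[27,10],[38,5],[46,19],[49,0]]
[[18,13],[38,5],[46,19],[49,0]]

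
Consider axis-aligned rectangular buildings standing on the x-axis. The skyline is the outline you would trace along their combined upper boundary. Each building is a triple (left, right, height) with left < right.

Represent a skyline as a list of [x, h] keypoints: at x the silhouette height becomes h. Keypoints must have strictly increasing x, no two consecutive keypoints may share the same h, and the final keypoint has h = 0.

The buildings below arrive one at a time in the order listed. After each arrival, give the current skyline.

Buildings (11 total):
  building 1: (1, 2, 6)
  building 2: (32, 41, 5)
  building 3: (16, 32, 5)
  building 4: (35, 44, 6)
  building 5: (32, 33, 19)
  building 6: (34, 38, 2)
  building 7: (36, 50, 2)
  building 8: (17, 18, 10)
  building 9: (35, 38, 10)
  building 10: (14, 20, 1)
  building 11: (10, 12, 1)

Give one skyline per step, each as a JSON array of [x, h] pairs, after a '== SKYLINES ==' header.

== SKYLINES ==
[[1,6],[2,0]]
[[1,6],[2,0],[32,5],[41,0]]
[[1,6],[2,0],[16,5],[41,0]]
[[1,6],[2,0],[16,5],[35,6],[44,0]]
[[1,6],[2,0],[16,5],[32,19],[33,5],[35,6],[44,0]]
[[1,6],[2,0],[16,5],[32,19],[33,5],[35,6],[44,0]]
[[1,6],[2,0],[16,5],[32,19],[33,5],[35,6],[44,2],[50,0]]
[[1,6],[2,0],[16,5],[17,10],[18,5],[32,19],[33,5],[35,6],[44,2],[50,0]]
[[1,6],[2,0],[16,5],[17,10],[18,5],[32,19],[33,5],[35,10],[38,6],[44,2],[50,0]]
[[1,6],[2,0],[14,1],[16,5],[17,10],[18,5],[32,19],[33,5],[35,10],[38,6],[44,2],[50,0]]
[[1,6],[2,0],[10,1],[12,0],[14,1],[16,5],[17,10],[18,5],[32,19],[33,5],[35,10],[38,6],[44,2],[50,0]]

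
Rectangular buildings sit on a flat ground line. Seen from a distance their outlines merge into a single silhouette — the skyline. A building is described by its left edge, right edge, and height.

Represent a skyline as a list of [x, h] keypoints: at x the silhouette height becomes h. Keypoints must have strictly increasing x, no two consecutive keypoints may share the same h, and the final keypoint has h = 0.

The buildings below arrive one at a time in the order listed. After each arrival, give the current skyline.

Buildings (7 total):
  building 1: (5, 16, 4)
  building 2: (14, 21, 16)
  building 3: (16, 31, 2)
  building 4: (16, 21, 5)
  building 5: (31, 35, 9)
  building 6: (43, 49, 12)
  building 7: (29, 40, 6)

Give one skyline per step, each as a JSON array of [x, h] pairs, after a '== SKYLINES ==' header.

== SKYLINES ==
[[5,4],[16,0]]
[[5,4],[14,16],[21,0]]
[[5,4],[14,16],[21,2],[31,0]]
[[5,4],[14,16],[21,2],[31,0]]
[[5,4],[14,16],[21,2],[31,9],[35,0]]
[[5,4],[14,16],[21,2],[31,9],[35,0],[43,12],[49,0]]
[[5,4],[14,16],[21,2],[29,6],[31,9],[35,6],[40,0],[43,12],[49,0]]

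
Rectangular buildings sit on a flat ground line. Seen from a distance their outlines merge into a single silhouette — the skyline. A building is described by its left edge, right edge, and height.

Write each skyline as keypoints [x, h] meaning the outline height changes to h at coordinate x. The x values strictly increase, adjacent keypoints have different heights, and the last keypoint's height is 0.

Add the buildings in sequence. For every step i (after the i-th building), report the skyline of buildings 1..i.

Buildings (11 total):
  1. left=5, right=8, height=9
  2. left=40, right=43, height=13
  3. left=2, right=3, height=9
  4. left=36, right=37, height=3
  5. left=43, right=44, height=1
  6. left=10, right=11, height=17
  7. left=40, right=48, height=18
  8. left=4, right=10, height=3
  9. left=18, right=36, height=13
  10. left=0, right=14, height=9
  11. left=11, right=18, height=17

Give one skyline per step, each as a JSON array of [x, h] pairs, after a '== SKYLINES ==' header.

== SKYLINES ==
[[5,9],[8,0]]
[[5,9],[8,0],[40,13],[43,0]]
[[2,9],[3,0],[5,9],[8,0],[40,13],[43,0]]
[[2,9],[3,0],[5,9],[8,0],[36,3],[37,0],[40,13],[43,0]]
[[2,9],[3,0],[5,9],[8,0],[36,3],[37,0],[40,13],[43,1],[44,0]]
[[2,9],[3,0],[5,9],[8,0],[10,17],[11,0],[36,3],[37,0],[40,13],[43,1],[44,0]]
[[2,9],[3,0],[5,9],[8,0],[10,17],[11,0],[36,3],[37,0],[40,18],[48,0]]
[[2,9],[3,0],[4,3],[5,9],[8,3],[10,17],[11,0],[36,3],[37,0],[40,18],[48,0]]
[[2,9],[3,0],[4,3],[5,9],[8,3],[10,17],[11,0],[18,13],[36,3],[37,0],[40,18],[48,0]]
[[0,9],[10,17],[11,9],[14,0],[18,13],[36,3],[37,0],[40,18],[48,0]]
[[0,9],[10,17],[18,13],[36,3],[37,0],[40,18],[48,0]]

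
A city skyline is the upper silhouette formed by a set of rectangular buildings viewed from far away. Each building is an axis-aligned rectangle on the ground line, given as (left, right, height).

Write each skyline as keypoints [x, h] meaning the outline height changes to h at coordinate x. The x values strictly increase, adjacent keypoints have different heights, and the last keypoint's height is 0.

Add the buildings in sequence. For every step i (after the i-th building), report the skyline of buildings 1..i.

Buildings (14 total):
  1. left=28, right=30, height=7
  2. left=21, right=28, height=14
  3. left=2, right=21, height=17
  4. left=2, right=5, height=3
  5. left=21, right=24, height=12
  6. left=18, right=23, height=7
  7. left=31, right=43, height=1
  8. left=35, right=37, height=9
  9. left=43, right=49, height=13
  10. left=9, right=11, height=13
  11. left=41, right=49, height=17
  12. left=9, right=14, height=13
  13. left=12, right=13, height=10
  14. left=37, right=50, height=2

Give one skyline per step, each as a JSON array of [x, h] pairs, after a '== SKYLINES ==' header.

== SKYLINES ==
[[28,7],[30,0]]
[[21,14],[28,7],[30,0]]
[[2,17],[21,14],[28,7],[30,0]]
[[2,17],[21,14],[28,7],[30,0]]
[[2,17],[21,14],[28,7],[30,0]]
[[2,17],[21,14],[28,7],[30,0]]
[[2,17],[21,14],[28,7],[30,0],[31,1],[43,0]]
[[2,17],[21,14],[28,7],[30,0],[31,1],[35,9],[37,1],[43,0]]
[[2,17],[21,14],[28,7],[30,0],[31,1],[35,9],[37,1],[43,13],[49,0]]
[[2,17],[21,14],[28,7],[30,0],[31,1],[35,9],[37,1],[43,13],[49,0]]
[[2,17],[21,14],[28,7],[30,0],[31,1],[35,9],[37,1],[41,17],[49,0]]
[[2,17],[21,14],[28,7],[30,0],[31,1],[35,9],[37,1],[41,17],[49,0]]
[[2,17],[21,14],[28,7],[30,0],[31,1],[35,9],[37,1],[41,17],[49,0]]
[[2,17],[21,14],[28,7],[30,0],[31,1],[35,9],[37,2],[41,17],[49,2],[50,0]]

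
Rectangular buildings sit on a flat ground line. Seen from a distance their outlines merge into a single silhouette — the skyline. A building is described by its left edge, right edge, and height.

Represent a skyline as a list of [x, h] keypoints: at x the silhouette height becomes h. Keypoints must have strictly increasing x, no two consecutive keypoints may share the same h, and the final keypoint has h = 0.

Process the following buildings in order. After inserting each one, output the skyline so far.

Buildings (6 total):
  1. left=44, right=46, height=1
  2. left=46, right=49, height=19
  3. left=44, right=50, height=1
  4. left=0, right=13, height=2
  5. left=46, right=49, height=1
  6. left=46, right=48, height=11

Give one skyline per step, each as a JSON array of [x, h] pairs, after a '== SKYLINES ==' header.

== SKYLINES ==
[[44,1],[46,0]]
[[44,1],[46,19],[49,0]]
[[44,1],[46,19],[49,1],[50,0]]
[[0,2],[13,0],[44,1],[46,19],[49,1],[50,0]]
[[0,2],[13,0],[44,1],[46,19],[49,1],[50,0]]
[[0,2],[13,0],[44,1],[46,19],[49,1],[50,0]]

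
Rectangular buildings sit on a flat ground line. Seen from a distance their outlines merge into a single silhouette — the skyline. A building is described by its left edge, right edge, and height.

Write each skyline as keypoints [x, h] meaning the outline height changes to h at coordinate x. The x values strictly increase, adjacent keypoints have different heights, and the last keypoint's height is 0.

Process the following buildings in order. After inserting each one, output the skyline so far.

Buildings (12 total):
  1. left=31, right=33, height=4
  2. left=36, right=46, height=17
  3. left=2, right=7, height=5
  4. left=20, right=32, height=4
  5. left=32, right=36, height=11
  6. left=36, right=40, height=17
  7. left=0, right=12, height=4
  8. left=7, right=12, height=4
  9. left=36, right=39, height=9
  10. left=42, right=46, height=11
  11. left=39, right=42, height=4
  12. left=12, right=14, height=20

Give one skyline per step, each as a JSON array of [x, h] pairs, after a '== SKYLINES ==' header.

== SKYLINES ==
[[31,4],[33,0]]
[[31,4],[33,0],[36,17],[46,0]]
[[2,5],[7,0],[31,4],[33,0],[36,17],[46,0]]
[[2,5],[7,0],[20,4],[33,0],[36,17],[46,0]]
[[2,5],[7,0],[20,4],[32,11],[36,17],[46,0]]
[[2,5],[7,0],[20,4],[32,11],[36,17],[46,0]]
[[0,4],[2,5],[7,4],[12,0],[20,4],[32,11],[36,17],[46,0]]
[[0,4],[2,5],[7,4],[12,0],[20,4],[32,11],[36,17],[46,0]]
[[0,4],[2,5],[7,4],[12,0],[20,4],[32,11],[36,17],[46,0]]
[[0,4],[2,5],[7,4],[12,0],[20,4],[32,11],[36,17],[46,0]]
[[0,4],[2,5],[7,4],[12,0],[20,4],[32,11],[36,17],[46,0]]
[[0,4],[2,5],[7,4],[12,20],[14,0],[20,4],[32,11],[36,17],[46,0]]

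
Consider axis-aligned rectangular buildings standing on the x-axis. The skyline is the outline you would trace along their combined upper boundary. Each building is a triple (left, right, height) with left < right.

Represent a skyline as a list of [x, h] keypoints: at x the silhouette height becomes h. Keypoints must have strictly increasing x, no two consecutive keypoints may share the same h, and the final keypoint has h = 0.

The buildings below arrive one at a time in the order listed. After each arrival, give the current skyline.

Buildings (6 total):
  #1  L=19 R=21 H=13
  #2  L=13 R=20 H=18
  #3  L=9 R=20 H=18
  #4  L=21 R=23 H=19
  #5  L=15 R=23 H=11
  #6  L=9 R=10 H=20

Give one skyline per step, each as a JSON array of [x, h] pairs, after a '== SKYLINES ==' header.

== SKYLINES ==
[[19,13],[21,0]]
[[13,18],[20,13],[21,0]]
[[9,18],[20,13],[21,0]]
[[9,18],[20,13],[21,19],[23,0]]
[[9,18],[20,13],[21,19],[23,0]]
[[9,20],[10,18],[20,13],[21,19],[23,0]]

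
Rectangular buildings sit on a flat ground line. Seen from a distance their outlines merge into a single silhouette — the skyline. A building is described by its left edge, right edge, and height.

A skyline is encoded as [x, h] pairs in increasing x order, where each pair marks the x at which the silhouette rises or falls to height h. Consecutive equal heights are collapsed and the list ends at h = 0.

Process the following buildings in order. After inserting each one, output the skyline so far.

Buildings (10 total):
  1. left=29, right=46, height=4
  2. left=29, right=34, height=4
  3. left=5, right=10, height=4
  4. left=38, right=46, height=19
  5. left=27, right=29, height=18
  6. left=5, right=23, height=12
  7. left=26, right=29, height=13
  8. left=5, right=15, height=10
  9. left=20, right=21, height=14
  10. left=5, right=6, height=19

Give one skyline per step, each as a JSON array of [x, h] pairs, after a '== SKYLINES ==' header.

== SKYLINES ==
[[29,4],[46,0]]
[[29,4],[46,0]]
[[5,4],[10,0],[29,4],[46,0]]
[[5,4],[10,0],[29,4],[38,19],[46,0]]
[[5,4],[10,0],[27,18],[29,4],[38,19],[46,0]]
[[5,12],[23,0],[27,18],[29,4],[38,19],[46,0]]
[[5,12],[23,0],[26,13],[27,18],[29,4],[38,19],[46,0]]
[[5,12],[23,0],[26,13],[27,18],[29,4],[38,19],[46,0]]
[[5,12],[20,14],[21,12],[23,0],[26,13],[27,18],[29,4],[38,19],[46,0]]
[[5,19],[6,12],[20,14],[21,12],[23,0],[26,13],[27,18],[29,4],[38,19],[46,0]]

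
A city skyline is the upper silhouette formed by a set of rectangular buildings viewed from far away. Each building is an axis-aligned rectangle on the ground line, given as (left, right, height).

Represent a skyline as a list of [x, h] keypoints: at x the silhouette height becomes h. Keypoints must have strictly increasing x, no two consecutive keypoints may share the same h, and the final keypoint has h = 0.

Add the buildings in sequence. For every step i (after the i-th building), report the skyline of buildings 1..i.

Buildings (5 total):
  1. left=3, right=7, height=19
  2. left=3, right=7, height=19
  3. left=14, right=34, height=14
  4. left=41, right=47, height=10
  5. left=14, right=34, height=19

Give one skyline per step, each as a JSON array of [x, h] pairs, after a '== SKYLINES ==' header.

== SKYLINES ==
[[3,19],[7,0]]
[[3,19],[7,0]]
[[3,19],[7,0],[14,14],[34,0]]
[[3,19],[7,0],[14,14],[34,0],[41,10],[47,0]]
[[3,19],[7,0],[14,19],[34,0],[41,10],[47,0]]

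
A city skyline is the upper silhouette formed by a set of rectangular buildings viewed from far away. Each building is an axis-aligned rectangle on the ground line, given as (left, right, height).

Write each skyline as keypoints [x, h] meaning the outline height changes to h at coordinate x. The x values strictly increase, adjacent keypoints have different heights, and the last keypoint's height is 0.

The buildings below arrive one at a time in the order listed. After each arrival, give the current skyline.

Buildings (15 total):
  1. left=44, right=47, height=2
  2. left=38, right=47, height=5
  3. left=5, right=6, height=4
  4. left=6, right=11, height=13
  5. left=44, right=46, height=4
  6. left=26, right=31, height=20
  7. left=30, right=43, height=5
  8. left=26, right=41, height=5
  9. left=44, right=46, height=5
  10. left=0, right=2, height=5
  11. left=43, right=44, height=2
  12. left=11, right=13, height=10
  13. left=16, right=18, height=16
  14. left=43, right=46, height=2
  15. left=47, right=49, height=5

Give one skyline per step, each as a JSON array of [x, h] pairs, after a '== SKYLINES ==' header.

== SKYLINES ==
[[44,2],[47,0]]
[[38,5],[47,0]]
[[5,4],[6,0],[38,5],[47,0]]
[[5,4],[6,13],[11,0],[38,5],[47,0]]
[[5,4],[6,13],[11,0],[38,5],[47,0]]
[[5,4],[6,13],[11,0],[26,20],[31,0],[38,5],[47,0]]
[[5,4],[6,13],[11,0],[26,20],[31,5],[47,0]]
[[5,4],[6,13],[11,0],[26,20],[31,5],[47,0]]
[[5,4],[6,13],[11,0],[26,20],[31,5],[47,0]]
[[0,5],[2,0],[5,4],[6,13],[11,0],[26,20],[31,5],[47,0]]
[[0,5],[2,0],[5,4],[6,13],[11,0],[26,20],[31,5],[47,0]]
[[0,5],[2,0],[5,4],[6,13],[11,10],[13,0],[26,20],[31,5],[47,0]]
[[0,5],[2,0],[5,4],[6,13],[11,10],[13,0],[16,16],[18,0],[26,20],[31,5],[47,0]]
[[0,5],[2,0],[5,4],[6,13],[11,10],[13,0],[16,16],[18,0],[26,20],[31,5],[47,0]]
[[0,5],[2,0],[5,4],[6,13],[11,10],[13,0],[16,16],[18,0],[26,20],[31,5],[49,0]]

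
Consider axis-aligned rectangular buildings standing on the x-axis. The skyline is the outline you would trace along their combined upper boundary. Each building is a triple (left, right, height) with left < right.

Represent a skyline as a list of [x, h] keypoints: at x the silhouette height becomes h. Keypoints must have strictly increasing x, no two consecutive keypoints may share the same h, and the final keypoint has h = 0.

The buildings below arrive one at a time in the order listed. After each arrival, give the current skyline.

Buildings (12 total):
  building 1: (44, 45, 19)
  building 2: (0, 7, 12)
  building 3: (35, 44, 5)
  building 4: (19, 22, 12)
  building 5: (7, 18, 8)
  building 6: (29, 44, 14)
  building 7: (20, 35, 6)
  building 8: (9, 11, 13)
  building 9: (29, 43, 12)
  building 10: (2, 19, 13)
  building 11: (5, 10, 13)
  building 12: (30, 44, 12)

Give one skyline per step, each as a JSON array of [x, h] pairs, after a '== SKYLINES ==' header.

== SKYLINES ==
[[44,19],[45,0]]
[[0,12],[7,0],[44,19],[45,0]]
[[0,12],[7,0],[35,5],[44,19],[45,0]]
[[0,12],[7,0],[19,12],[22,0],[35,5],[44,19],[45,0]]
[[0,12],[7,8],[18,0],[19,12],[22,0],[35,5],[44,19],[45,0]]
[[0,12],[7,8],[18,0],[19,12],[22,0],[29,14],[44,19],[45,0]]
[[0,12],[7,8],[18,0],[19,12],[22,6],[29,14],[44,19],[45,0]]
[[0,12],[7,8],[9,13],[11,8],[18,0],[19,12],[22,6],[29,14],[44,19],[45,0]]
[[0,12],[7,8],[9,13],[11,8],[18,0],[19,12],[22,6],[29,14],[44,19],[45,0]]
[[0,12],[2,13],[19,12],[22,6],[29,14],[44,19],[45,0]]
[[0,12],[2,13],[19,12],[22,6],[29,14],[44,19],[45,0]]
[[0,12],[2,13],[19,12],[22,6],[29,14],[44,19],[45,0]]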